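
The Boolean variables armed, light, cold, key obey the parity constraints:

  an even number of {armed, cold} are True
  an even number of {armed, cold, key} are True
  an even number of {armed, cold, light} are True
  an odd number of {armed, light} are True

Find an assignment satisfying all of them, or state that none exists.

armed = True; light = False; cold = True; key = False

{armed, cold}: 2 true → even ✓
{armed, cold, key}: 2 true → even ✓
{armed, cold, light}: 2 true → even ✓
{armed, light}: 1 true → odd ✓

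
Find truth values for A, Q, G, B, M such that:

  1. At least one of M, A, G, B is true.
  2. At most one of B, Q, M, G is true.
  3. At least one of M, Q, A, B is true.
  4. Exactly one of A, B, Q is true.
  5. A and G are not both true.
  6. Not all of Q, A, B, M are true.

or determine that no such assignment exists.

A: True; Q: False; G: False; B: False; M: False

  (1) {M, A, G, B}: 1 true — at least one ✓
  (2) {B, Q, M, G}: 0 true — at most one ✓
  (3) {M, Q, A, B}: 1 true — at least one ✓
  (4) {A, B, Q}: 1 true — exactly one ✓
  (5) A=T, G=F — not both ✓
  (6) {Q, A, B, M}: 1/4 true — not all ✓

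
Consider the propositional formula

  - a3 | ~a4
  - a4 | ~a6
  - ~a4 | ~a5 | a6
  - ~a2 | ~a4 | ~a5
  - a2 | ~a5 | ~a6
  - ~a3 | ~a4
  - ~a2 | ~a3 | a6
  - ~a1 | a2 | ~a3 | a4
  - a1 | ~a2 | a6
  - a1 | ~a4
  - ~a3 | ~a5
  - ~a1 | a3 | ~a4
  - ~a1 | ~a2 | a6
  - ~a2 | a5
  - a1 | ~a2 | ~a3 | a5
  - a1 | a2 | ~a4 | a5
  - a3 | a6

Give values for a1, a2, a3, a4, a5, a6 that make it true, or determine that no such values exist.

Set a1 = False.
  then (a1 | ~a4) forces a4 = False.
  then (a4 | ~a6) forces a6 = False.
  then (a1 | ~a2 | a6) forces a2 = False.
  then (a3 | a6) forces a3 = True.
  then (~a3 | ~a5) forces a5 = False.
All clauses satisfied.

a1: False; a2: False; a3: True; a4: False; a5: False; a6: False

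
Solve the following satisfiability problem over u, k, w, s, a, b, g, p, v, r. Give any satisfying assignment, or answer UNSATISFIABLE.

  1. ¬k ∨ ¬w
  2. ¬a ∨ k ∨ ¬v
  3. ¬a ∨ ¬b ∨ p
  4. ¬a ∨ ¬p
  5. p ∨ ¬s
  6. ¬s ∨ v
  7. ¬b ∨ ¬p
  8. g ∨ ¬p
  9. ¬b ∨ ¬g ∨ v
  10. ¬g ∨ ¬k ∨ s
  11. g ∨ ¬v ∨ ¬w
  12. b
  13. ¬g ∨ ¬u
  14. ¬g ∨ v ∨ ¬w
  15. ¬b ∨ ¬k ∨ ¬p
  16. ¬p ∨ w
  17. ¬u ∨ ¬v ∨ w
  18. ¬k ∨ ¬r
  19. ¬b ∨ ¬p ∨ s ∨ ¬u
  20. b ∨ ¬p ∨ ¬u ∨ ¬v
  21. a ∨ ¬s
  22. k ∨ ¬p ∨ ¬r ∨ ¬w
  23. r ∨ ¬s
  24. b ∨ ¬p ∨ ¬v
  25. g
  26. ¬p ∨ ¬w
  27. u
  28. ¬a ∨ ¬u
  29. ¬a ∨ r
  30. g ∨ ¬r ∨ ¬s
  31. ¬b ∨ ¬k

No satisfying assignment exists.

Case u = True:
  (b) forces b = True.
  (¬b ∨ ¬p) forces p = False.
  (¬a ∨ ¬b ∨ p) forces a = False.
  (p ∨ ¬s) forces s = False.
  (¬g ∨ ¬u) forces g = False.
  Clause (g) is falsified — contradiction.
Case u = False:
  Clause (u) is falsified — contradiction.
Both cases fail, so the formula is unsatisfiable.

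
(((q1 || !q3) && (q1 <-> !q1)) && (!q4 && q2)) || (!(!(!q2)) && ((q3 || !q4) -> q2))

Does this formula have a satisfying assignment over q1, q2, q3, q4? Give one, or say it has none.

q1 = False, q2 = False, q3 = False, q4 = True

  (((q1 || !q3) && (q1 <-> !q1)) && (!q4 && q2)) || (!(!(!q2)) && ((q3 || !q4) -> q2)) = True
    ((q1 || !q3) && (q1 <-> !q1)) && (!q4 && q2) = False
      (q1 || !q3) && (q1 <-> !q1) = False
        q1 || !q3 = True
          !q3 = True
        q1 <-> !q1 = False
          !q1 = True
      !q4 && q2 = False
        !q4 = False
    !(!(!q2)) && ((q3 || !q4) -> q2) = True
      !(!(!q2)) = True
        !(!q2) = False
          !q2 = True
      (q3 || !q4) -> q2 = True
        q3 || !q4 = False
          !q4 = False
The formula evaluates to True.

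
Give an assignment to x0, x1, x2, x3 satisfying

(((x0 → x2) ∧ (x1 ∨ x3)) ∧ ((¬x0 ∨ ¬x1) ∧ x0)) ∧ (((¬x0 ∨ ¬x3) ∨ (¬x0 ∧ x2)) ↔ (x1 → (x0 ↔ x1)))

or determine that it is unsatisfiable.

Unsatisfiable

Case x0 = True: the formula simplifies to ((x2 ∧ (x1 ∨ x3)) ∧ ¬x1) ∧ (¬x3 ↔ (x1 → x1)).
  x1 = True: the conjunct ¬x1 is False.
  x1 = False: simplifies to (x2 ∧ x3) ∧ ¬x3.
    x3 = True: the conjunct ¬x3 is False.
    x3 = False: the conjunct x3 is False.
Case x0 = False: the conjunct x0 is False.
Both cases fail — unsatisfiable.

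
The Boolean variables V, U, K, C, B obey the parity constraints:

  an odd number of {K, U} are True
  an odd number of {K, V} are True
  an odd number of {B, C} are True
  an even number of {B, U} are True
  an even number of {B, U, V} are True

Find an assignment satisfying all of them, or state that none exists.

V=F, U=F, K=T, C=T, B=F

{K, U}: 1 true → odd ✓
{K, V}: 1 true → odd ✓
{B, C}: 1 true → odd ✓
{B, U}: 0 true → even ✓
{B, U, V}: 0 true → even ✓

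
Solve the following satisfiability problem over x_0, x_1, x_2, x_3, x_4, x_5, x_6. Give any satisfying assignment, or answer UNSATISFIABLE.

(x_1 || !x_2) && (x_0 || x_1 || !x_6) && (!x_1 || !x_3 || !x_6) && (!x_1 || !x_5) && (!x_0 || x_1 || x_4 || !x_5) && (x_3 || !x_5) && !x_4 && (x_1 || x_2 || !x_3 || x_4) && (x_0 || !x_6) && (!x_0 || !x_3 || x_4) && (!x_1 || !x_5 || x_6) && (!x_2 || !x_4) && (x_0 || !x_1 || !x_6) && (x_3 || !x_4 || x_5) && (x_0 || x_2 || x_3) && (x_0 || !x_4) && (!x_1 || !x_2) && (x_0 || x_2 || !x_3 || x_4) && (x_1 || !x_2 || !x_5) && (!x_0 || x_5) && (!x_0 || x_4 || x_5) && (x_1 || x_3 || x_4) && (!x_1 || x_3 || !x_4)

Unsatisfiable — no assignment works.

Case x_1 = True:
  (!x_1 || !x_5) forces x_5 = False.
  (!x_4) forces x_4 = False.
  (!x_1 || !x_2) forces x_2 = False.
  (!x_0 || x_5) forces x_0 = False.
  (x_0 || !x_6) forces x_6 = False.
  (x_0 || x_2 || x_3) forces x_3 = True.
  Clause (x_0 || x_2 || !x_3 || x_4) is falsified — contradiction.
Case x_1 = False:
  (x_1 || !x_2) forces x_2 = False.
  (!x_4) forces x_4 = False.
  (x_1 || x_2 || !x_3 || x_4) forces x_3 = False.
  Clause (x_1 || x_3 || x_4) is falsified — contradiction.
Both cases fail, so the formula is unsatisfiable.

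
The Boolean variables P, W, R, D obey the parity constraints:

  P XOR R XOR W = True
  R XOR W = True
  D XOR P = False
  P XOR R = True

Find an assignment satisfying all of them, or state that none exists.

P: False, W: False, R: True, D: False

P XOR R XOR W = F XOR T XOR F = True ✓
R XOR W = T XOR F = True ✓
D XOR P = F XOR F = False ✓
P XOR R = F XOR T = True ✓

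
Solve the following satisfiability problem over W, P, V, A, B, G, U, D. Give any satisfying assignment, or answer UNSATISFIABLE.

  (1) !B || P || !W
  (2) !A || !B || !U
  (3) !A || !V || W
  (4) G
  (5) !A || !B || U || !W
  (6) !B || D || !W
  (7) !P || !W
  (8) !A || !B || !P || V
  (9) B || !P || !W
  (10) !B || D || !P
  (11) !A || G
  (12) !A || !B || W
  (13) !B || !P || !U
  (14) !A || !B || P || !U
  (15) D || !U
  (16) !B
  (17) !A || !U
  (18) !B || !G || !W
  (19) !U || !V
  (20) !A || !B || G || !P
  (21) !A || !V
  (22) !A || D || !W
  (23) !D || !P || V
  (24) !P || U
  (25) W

W=T; P=F; V=T; A=F; B=F; G=T; U=F; D=F

Unit clause (G) forces G = True.
Unit clause (!B) forces B = False.
Unit clause (W) forces W = True.
In (!P || !W) only !P is left, so P = False.
Set V = True.
  then (!U || !V) forces U = False.
  then (!A || !V) forces A = False.
Set D = False.
All clauses satisfied.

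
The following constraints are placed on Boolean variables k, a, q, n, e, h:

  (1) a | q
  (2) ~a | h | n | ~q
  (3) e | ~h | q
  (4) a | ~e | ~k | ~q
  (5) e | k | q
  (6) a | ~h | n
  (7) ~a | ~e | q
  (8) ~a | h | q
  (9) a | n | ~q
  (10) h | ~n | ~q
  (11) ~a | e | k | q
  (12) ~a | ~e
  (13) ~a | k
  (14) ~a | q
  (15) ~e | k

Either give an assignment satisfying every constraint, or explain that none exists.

k=T, a=F, q=T, n=T, e=F, h=T

Set k = True.
Set a = False.
  then (a | q) forces q = True.
  then (a | ~e | ~k | ~q) forces e = False.
  then (a | n | ~q) forces n = True.
  then (h | ~n | ~q) forces h = True.
All clauses satisfied.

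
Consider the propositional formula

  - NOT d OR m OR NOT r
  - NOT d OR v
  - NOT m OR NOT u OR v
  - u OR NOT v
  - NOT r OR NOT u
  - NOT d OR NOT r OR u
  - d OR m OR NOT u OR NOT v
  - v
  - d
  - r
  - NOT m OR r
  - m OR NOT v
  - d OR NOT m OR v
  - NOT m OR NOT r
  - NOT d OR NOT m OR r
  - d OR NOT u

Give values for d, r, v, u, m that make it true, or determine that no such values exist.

Unsatisfiable — no assignment works.

Case r = True:
  (NOT r OR NOT u) forces u = False.
  (u OR NOT v) forces v = False.
  Clause (v) is falsified — contradiction.
Case r = False:
  Clause (r) is falsified — contradiction.
Both cases fail, so the formula is unsatisfiable.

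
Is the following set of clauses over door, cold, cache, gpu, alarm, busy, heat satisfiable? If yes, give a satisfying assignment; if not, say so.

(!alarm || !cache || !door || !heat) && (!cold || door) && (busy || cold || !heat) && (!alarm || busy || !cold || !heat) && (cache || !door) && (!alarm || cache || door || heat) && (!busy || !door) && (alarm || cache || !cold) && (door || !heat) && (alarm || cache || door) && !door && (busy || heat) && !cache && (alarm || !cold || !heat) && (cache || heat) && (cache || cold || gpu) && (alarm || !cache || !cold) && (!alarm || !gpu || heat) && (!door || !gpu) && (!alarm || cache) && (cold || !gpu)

Case cache = True:
  Clause (!cache) is falsified — contradiction.
Case cache = False:
  (cache || !door) forces door = False.
  (!cold || door) forces cold = False.
  (door || !heat) forces heat = False.
  Clause (cache || heat) is falsified — contradiction.
Both cases fail, so the formula is unsatisfiable.

UNSATISFIABLE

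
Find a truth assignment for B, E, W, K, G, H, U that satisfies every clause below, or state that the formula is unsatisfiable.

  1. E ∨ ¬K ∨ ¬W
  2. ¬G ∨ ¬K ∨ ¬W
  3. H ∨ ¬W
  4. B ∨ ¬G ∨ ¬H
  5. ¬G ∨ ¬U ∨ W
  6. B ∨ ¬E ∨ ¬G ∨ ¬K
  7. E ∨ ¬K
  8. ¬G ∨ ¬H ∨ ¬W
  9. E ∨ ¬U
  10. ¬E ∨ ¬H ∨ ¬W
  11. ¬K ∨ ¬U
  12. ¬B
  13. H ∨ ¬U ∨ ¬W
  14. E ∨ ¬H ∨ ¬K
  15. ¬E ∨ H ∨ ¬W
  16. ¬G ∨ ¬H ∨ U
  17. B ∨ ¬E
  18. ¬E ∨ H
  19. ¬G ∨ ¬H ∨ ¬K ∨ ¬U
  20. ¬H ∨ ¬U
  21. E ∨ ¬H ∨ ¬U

B: False, E: False, W: False, K: False, G: True, H: False, U: False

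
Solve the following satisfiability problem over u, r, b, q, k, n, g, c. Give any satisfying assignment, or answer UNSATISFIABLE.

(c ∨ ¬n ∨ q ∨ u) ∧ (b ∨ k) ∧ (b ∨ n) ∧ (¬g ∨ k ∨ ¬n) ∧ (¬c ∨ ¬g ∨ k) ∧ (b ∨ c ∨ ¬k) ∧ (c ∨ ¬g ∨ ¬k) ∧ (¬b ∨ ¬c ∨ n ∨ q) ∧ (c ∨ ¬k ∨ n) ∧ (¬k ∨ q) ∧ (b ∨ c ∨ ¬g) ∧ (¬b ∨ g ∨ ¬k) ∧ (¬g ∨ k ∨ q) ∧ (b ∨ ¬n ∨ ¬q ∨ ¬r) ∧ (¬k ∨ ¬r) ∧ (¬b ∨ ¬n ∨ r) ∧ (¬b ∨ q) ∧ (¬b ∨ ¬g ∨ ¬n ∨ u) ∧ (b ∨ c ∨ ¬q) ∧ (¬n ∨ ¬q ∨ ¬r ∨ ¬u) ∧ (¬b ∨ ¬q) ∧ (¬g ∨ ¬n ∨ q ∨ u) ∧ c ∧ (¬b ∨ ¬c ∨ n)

Unit clause (c) forces c = True.
Set u = True.
Set r = False.
Try b = True:
  (¬b ∨ ¬n ∨ r) forces n = False.
  clause (¬b ∨ ¬c ∨ n) is falsified — backtrack.
So b = False.
  then (b ∨ k) forces k = True.
  then (b ∨ n) forces n = True.
  then (¬k ∨ q) forces q = True.
Set g = False.
All clauses satisfied.

u = True, r = False, b = False, q = True, k = True, n = True, g = False, c = True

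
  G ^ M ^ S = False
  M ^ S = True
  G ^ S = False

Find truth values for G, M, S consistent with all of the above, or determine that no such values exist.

G = True, M = False, S = True

G ^ M ^ S = T ^ F ^ T = False ✓
M ^ S = F ^ T = True ✓
G ^ S = T ^ T = False ✓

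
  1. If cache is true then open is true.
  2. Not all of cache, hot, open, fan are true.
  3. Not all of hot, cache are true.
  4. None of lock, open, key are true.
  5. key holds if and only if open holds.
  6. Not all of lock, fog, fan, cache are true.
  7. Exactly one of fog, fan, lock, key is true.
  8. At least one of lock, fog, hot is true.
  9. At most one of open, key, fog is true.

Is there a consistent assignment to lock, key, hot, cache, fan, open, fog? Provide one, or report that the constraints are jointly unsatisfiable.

lock = False; key = False; hot = True; cache = False; fan = False; open = False; fog = True

  (1) cache=F ⇒ open: vacuous ✓
  (2) {cache, hot, open, fan}: 1/4 true — not all ✓
  (3) {hot, cache}: 1/2 true — not all ✓
  (4) {lock, open, key}: 0 true — none ✓
  (5) key=F, open=F — same ✓
  (6) {lock, fog, fan, cache}: 1/4 true — not all ✓
  (7) {fog, fan, lock, key}: 1 true — exactly one ✓
  (8) {lock, fog, hot}: 2 true — at least one ✓
  (9) {open, key, fog}: 1 true — at most one ✓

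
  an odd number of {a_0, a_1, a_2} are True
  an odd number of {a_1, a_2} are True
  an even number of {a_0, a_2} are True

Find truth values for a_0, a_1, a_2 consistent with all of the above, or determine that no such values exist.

a_0 = False, a_1 = True, a_2 = False

{a_0, a_1, a_2}: 1 true → odd ✓
{a_1, a_2}: 1 true → odd ✓
{a_0, a_2}: 0 true → even ✓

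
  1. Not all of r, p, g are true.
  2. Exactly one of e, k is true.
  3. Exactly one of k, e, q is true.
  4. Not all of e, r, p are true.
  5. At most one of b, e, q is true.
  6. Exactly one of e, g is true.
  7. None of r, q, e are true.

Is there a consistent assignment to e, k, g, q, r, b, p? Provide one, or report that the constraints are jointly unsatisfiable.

e = False, k = True, g = True, q = False, r = False, b = True, p = False

  (1) {r, p, g}: 1/3 true — not all ✓
  (2) {e, k}: 1 true — exactly one ✓
  (3) {k, e, q}: 1 true — exactly one ✓
  (4) {e, r, p}: 0/3 true — not all ✓
  (5) {b, e, q}: 1 true — at most one ✓
  (6) {e, g}: 1 true — exactly one ✓
  (7) {r, q, e}: 0 true — none ✓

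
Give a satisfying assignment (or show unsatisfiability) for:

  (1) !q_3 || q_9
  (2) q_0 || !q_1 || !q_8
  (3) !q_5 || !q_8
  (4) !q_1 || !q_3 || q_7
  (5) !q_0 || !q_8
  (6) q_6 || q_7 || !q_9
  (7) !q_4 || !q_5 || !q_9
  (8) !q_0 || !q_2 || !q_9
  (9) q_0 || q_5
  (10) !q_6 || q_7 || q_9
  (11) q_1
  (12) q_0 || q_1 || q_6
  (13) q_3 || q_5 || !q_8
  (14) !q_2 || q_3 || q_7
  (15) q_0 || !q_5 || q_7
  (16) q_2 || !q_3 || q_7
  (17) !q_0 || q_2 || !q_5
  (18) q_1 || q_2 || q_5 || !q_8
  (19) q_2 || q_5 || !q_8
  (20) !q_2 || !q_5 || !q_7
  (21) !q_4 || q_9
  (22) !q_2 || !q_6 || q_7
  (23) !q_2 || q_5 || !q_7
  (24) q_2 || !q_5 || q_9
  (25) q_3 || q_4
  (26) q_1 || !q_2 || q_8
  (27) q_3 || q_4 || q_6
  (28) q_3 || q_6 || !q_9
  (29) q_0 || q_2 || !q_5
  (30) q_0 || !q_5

q_0=T; q_1=T; q_2=F; q_3=T; q_4=T; q_5=F; q_6=T; q_7=T; q_8=F; q_9=T

Unit clause (q_1) forces q_1 = True.
Try q_0 = False:
  (q_0 || !q_1 || !q_8) forces q_8 = False.
  (q_0 || q_5) forces q_5 = True.
  clause (q_0 || !q_5) is falsified — backtrack.
So q_0 = True.
  then (!q_0 || !q_8) forces q_8 = False.
Set q_2 = False.
  then (!q_0 || q_2 || !q_5) forces q_5 = False.
Set q_3 = True.
  then (!q_3 || q_9) forces q_9 = True.
  then (!q_1 || !q_3 || q_7) forces q_7 = True.
Set q_4 = True.
Set q_6 = True.
All clauses satisfied.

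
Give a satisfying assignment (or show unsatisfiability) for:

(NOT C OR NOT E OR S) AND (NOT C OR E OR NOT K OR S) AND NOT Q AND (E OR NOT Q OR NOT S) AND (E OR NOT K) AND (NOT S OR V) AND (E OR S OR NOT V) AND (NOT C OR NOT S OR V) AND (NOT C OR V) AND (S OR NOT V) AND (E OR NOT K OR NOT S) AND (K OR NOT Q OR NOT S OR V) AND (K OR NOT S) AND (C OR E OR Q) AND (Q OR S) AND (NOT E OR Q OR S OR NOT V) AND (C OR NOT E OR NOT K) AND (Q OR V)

E=T, K=T, S=T, C=T, V=T, Q=F

Unit clause (NOT Q) forces Q = False.
In (Q OR S) only S is left, so S = True.
In (Q OR V) only V is left, so V = True.
In (K OR NOT S) only K is left, so K = True.
In (E OR NOT K) only E is left, so E = True.
In (C OR NOT E OR NOT K) only C is left, so C = True.
All clauses satisfied.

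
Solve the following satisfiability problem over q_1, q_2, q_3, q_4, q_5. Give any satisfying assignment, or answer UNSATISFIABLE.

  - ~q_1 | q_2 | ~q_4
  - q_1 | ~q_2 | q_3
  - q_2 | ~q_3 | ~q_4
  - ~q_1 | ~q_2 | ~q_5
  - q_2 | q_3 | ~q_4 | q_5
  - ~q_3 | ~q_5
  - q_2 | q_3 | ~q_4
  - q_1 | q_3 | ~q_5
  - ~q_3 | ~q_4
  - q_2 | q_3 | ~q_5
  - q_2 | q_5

q_1 = True, q_2 = True, q_3 = True, q_4 = False, q_5 = False

Set q_1 = True.
Try q_2 = False:
  (~q_1 | q_2 | ~q_4) forces q_4 = False.
  (q_2 | q_5) forces q_5 = True.
  (~q_3 | ~q_5) forces q_3 = False.
  clause (q_2 | q_3 | ~q_5) is falsified — backtrack.
So q_2 = True.
  then (~q_1 | ~q_2 | ~q_5) forces q_5 = False.
Set q_3 = True.
  then (~q_3 | ~q_4) forces q_4 = False.
All clauses satisfied.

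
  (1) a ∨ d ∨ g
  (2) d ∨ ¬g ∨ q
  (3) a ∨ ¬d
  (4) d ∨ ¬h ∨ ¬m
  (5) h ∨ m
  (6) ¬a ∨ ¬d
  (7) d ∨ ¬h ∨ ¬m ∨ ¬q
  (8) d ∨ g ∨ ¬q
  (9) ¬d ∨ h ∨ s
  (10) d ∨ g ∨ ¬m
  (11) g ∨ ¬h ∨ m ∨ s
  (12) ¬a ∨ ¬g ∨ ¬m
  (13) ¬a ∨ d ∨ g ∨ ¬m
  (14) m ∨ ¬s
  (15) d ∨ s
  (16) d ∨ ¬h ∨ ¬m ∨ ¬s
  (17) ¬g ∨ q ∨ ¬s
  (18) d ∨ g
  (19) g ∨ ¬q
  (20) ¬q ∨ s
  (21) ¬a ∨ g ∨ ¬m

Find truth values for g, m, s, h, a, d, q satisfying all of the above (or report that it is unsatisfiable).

Try g = False:
  (d ∨ g) forces d = True.
  (a ∨ ¬d) forces a = True.
  clause (¬a ∨ ¬d) is falsified — backtrack.
So g = True.
Set m = True.
  then (¬a ∨ ¬g ∨ ¬m) forces a = False.
  then (a ∨ ¬d) forces d = False.
  then (d ∨ ¬h ∨ ¬m) forces h = False.
  then (d ∨ s) forces s = True.
  then (¬g ∨ q ∨ ¬s) forces q = True.
All clauses satisfied.

g=T, m=T, s=T, h=F, a=F, d=F, q=T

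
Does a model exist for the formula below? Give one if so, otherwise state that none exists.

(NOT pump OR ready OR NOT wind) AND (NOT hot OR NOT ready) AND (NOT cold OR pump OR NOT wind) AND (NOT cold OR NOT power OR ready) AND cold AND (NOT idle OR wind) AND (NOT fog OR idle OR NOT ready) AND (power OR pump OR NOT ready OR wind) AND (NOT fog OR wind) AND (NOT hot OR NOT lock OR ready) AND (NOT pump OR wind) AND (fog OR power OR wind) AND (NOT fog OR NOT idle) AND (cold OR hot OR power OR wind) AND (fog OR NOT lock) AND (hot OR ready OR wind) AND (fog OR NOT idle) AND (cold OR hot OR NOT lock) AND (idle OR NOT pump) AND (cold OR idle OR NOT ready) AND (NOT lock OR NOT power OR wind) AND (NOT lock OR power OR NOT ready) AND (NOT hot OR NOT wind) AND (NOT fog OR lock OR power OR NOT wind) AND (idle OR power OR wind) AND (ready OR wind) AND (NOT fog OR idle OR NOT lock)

Unit clause (cold) forces cold = True.
Set power = True.
  then (NOT cold OR NOT power OR ready) forces ready = True.
  then (NOT hot OR NOT ready) forces hot = False.
Try pump = True:
  (NOT pump OR wind) forces wind = True.
  (idle OR NOT pump) forces idle = True.
  (NOT fog OR NOT idle) forces fog = False.
  clause (fog OR NOT idle) is falsified — backtrack.
So pump = False.
  then (NOT cold OR pump OR NOT wind) forces wind = False.
  then (NOT idle OR wind) forces idle = False.
  then (NOT fog OR idle OR NOT ready) forces fog = False.
  then (fog OR NOT lock) forces lock = False.
All clauses satisfied.

cold = True, power = True, pump = False, ready = True, hot = False, fog = False, lock = False, wind = False, idle = False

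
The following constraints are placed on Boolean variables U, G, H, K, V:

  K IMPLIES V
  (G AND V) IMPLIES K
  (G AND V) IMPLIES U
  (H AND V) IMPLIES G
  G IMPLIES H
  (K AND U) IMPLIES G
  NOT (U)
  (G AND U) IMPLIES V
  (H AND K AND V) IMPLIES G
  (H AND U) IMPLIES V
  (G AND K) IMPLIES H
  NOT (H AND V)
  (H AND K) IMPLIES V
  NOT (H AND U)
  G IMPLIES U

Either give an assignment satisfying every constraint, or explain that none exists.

U = False; G = False; H = False; K = False; V = False

Unit clause (NOT U) forces U = False.
In (NOT G OR U) only NOT G is left, so G = False.
Set H = False.
Set K = False.
Set V = False.
All clauses satisfied.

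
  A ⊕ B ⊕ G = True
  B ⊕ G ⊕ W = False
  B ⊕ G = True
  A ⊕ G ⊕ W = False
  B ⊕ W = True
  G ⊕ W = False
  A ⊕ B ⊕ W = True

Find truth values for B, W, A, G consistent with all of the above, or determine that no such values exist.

B=F, W=T, A=F, G=T

A ⊕ B ⊕ G = F ⊕ F ⊕ T = True ✓
B ⊕ G ⊕ W = F ⊕ T ⊕ T = False ✓
B ⊕ G = F ⊕ T = True ✓
A ⊕ G ⊕ W = F ⊕ T ⊕ T = False ✓
B ⊕ W = F ⊕ T = True ✓
G ⊕ W = T ⊕ T = False ✓
A ⊕ B ⊕ W = F ⊕ F ⊕ T = True ✓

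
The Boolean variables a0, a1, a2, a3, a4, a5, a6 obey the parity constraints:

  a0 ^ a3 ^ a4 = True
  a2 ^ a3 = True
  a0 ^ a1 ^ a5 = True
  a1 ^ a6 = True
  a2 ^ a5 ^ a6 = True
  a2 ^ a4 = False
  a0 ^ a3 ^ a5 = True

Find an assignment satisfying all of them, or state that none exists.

a0 = False, a1 = False, a2 = True, a3 = False, a4 = True, a5 = True, a6 = True

a0 ^ a3 ^ a4 = F ^ F ^ T = True ✓
a2 ^ a3 = T ^ F = True ✓
a0 ^ a1 ^ a5 = F ^ F ^ T = True ✓
a1 ^ a6 = F ^ T = True ✓
a2 ^ a5 ^ a6 = T ^ T ^ T = True ✓
a2 ^ a4 = T ^ T = False ✓
a0 ^ a3 ^ a5 = F ^ F ^ T = True ✓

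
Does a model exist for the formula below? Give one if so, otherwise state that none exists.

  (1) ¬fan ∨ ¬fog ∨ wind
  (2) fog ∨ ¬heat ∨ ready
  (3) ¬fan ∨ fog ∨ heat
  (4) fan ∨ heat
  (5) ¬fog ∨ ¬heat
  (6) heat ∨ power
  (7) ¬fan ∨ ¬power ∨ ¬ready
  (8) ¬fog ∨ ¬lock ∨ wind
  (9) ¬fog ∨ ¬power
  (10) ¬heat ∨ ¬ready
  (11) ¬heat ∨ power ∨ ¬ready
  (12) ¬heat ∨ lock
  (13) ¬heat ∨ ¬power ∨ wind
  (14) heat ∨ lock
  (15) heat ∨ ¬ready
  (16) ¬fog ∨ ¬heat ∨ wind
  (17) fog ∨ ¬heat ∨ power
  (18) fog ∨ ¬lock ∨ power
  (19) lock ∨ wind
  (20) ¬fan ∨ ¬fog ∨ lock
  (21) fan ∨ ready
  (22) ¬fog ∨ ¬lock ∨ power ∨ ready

Case heat = True:
  (¬fog ∨ ¬heat) forces fog = False.
  (fog ∨ ¬heat ∨ ready) forces ready = True.
  Clause (¬heat ∨ ¬ready) is falsified — contradiction.
Case heat = False:
  (fan ∨ heat) forces fan = True.
  (¬fan ∨ fog ∨ heat) forces fog = True.
  (¬fan ∨ ¬fog ∨ wind) forces wind = True.
  (heat ∨ power) forces power = True.
  Clause (¬fog ∨ ¬power) is falsified — contradiction.
Both cases fail, so the formula is unsatisfiable.

The formula is unsatisfiable.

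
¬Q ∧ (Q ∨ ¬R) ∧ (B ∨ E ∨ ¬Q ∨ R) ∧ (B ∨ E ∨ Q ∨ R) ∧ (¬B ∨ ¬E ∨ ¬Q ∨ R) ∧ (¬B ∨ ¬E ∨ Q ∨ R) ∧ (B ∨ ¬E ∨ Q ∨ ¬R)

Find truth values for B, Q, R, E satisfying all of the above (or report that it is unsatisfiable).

B=F, Q=F, R=F, E=T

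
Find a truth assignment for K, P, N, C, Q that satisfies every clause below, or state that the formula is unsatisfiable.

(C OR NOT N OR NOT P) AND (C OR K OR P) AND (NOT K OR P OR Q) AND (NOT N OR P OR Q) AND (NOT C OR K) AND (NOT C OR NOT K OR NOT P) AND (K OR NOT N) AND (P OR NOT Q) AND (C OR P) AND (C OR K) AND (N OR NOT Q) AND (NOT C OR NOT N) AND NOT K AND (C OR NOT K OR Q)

The formula is unsatisfiable.

Case K = True:
  Clause (NOT K) is falsified — contradiction.
Case K = False:
  (NOT C OR K) forces C = False.
  Clause (C OR K) is falsified — contradiction.
Both cases fail, so the formula is unsatisfiable.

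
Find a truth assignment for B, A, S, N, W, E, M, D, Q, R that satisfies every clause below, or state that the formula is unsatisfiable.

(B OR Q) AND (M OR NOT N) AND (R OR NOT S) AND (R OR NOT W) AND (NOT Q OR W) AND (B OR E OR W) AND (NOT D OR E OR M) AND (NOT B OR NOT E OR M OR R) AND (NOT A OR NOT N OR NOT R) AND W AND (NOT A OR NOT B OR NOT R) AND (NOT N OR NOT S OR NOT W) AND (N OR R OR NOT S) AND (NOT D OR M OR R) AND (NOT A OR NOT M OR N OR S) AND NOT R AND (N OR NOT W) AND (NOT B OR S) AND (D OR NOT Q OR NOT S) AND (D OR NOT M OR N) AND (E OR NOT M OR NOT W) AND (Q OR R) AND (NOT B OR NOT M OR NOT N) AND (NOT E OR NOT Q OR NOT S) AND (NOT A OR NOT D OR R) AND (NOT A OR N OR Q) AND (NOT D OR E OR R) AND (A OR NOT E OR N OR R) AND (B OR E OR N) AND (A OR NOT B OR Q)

Case W = True:
  (R OR NOT W) forces R = True.
  Clause (NOT R) is falsified — contradiction.
Case W = False:
  Clause (W) is falsified — contradiction.
Both cases fail, so the formula is unsatisfiable.

The formula is unsatisfiable.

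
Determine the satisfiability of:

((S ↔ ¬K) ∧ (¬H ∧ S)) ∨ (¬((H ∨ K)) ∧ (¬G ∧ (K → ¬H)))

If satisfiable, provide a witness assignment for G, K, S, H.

G = False; K = False; S = False; H = False

  ((S ↔ ¬K) ∧ (¬H ∧ S)) ∨ (¬((H ∨ K)) ∧ (¬G ∧ (K → ¬H))) = True
    (S ↔ ¬K) ∧ (¬H ∧ S) = False
      S ↔ ¬K = False
        ¬K = True
      ¬H ∧ S = False
        ¬H = True
    ¬((H ∨ K)) ∧ (¬G ∧ (K → ¬H)) = True
      ¬((H ∨ K)) = True
        H ∨ K = False
      ¬G ∧ (K → ¬H) = True
        ¬G = True
        K → ¬H = True
          ¬H = True
The formula evaluates to True.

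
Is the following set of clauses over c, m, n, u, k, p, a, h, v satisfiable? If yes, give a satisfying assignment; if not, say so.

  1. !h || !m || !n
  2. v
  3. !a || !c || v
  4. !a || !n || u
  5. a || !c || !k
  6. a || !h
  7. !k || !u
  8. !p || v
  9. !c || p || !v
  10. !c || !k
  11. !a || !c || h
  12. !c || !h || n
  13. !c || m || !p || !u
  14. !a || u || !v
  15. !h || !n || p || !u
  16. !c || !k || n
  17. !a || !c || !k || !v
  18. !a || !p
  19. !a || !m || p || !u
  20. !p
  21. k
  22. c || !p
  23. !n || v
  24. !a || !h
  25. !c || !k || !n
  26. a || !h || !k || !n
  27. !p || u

c=F, m=T, n=T, u=F, k=T, p=F, a=F, h=F, v=T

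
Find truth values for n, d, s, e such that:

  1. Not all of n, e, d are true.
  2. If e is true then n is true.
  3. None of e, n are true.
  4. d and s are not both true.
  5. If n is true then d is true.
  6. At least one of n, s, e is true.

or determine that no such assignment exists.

n: False, d: False, s: True, e: False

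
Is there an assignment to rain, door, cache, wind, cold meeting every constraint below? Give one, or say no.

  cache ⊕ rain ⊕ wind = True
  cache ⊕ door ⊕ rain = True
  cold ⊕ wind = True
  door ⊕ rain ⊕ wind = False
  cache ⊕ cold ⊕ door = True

rain = False, door = True, cache = False, wind = True, cold = False

cache ⊕ rain ⊕ wind = F ⊕ F ⊕ T = True ✓
cache ⊕ door ⊕ rain = F ⊕ T ⊕ F = True ✓
cold ⊕ wind = F ⊕ T = True ✓
door ⊕ rain ⊕ wind = T ⊕ F ⊕ T = False ✓
cache ⊕ cold ⊕ door = F ⊕ F ⊕ T = True ✓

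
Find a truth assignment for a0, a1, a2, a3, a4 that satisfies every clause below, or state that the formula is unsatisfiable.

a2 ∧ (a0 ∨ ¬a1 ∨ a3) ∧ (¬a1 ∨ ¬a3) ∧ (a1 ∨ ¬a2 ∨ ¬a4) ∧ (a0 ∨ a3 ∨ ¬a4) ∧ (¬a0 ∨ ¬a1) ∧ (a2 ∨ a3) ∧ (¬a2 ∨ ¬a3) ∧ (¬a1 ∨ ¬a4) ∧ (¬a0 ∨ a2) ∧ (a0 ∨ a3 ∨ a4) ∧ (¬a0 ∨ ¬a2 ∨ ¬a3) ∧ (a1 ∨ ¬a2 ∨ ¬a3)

Unit clause (a2) forces a2 = True.
In (¬a2 ∨ ¬a3) only ¬a3 is left, so a3 = False.
Try a0 = False:
  (a0 ∨ ¬a1 ∨ a3) forces a1 = False.
  (a1 ∨ ¬a2 ∨ ¬a4) forces a4 = False.
  clause (a0 ∨ a3 ∨ a4) is falsified — backtrack.
So a0 = True.
  then (¬a0 ∨ ¬a1) forces a1 = False.
  then (a1 ∨ ¬a2 ∨ ¬a4) forces a4 = False.
All clauses satisfied.

a0 = True, a1 = False, a2 = True, a3 = False, a4 = False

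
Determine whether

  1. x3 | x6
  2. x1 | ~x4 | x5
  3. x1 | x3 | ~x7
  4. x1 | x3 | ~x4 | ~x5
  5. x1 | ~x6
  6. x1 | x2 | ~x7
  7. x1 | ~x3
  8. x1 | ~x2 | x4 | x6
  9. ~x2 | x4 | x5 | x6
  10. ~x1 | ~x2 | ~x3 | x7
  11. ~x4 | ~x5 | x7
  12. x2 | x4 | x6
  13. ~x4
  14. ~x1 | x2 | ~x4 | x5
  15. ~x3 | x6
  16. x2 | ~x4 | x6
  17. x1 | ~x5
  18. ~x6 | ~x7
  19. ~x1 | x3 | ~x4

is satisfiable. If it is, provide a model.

Unit clause (~x4) forces x4 = False.
Set x1 = True.
Set x2 = False.
  then (x2 | x4 | x6) forces x6 = True.
  then (~x6 | ~x7) forces x7 = False.
Set x3 = True.
Set x5 = False.
All clauses satisfied.

x1=T, x2=F, x3=T, x4=F, x5=F, x6=T, x7=F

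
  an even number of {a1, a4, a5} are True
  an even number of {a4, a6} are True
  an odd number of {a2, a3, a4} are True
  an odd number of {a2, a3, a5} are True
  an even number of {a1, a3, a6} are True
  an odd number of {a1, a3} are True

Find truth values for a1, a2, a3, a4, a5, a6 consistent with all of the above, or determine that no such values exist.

a1: False; a2: True; a3: True; a4: True; a5: True; a6: True

{a1, a4, a5}: 2 true → even ✓
{a4, a6}: 2 true → even ✓
{a2, a3, a4}: 3 true → odd ✓
{a2, a3, a5}: 3 true → odd ✓
{a1, a3, a6}: 2 true → even ✓
{a1, a3}: 1 true → odd ✓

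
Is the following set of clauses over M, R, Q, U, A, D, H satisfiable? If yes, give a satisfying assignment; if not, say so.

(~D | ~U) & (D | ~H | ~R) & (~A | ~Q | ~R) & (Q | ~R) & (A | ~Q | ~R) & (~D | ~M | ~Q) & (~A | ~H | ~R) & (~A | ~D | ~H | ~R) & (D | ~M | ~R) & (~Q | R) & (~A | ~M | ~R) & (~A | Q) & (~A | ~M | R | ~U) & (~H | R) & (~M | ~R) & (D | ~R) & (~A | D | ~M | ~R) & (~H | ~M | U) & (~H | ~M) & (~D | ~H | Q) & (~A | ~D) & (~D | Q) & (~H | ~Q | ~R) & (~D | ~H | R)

M: False; R: False; Q: False; U: True; A: False; D: False; H: False

Set M = False.
Try R = True:
  (Q | ~R) forces Q = True.
  (~A | ~Q | ~R) forces A = False.
  clause (A | ~Q | ~R) is falsified — backtrack.
So R = False.
  then (~Q | R) forces Q = False.
  then (~A | Q) forces A = False.
  then (~H | R) forces H = False.
  then (~D | Q) forces D = False.
Set U = True.
All clauses satisfied.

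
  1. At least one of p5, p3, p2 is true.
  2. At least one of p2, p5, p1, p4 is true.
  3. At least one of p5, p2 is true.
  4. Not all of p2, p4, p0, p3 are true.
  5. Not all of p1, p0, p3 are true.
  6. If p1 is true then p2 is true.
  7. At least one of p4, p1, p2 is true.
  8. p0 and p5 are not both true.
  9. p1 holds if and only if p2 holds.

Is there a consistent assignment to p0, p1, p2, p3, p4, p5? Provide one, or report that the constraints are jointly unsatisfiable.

p0 = True, p1 = True, p2 = True, p3 = False, p4 = False, p5 = False

  (1) {p5, p3, p2}: 1 true — at least one ✓
  (2) {p2, p5, p1, p4}: 2 true — at least one ✓
  (3) {p5, p2}: 1 true — at least one ✓
  (4) {p2, p4, p0, p3}: 2/4 true — not all ✓
  (5) {p1, p0, p3}: 2/3 true — not all ✓
  (6) p1=T ⇒ p2: T ✓
  (7) {p4, p1, p2}: 2 true — at least one ✓
  (8) p0=T, p5=F — not both ✓
  (9) p1=T, p2=T — same ✓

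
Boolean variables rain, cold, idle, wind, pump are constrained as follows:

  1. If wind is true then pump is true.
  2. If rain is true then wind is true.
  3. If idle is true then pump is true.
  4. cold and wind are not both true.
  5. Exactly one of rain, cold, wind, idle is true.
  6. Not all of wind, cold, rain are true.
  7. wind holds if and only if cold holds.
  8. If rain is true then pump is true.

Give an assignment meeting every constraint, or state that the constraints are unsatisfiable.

rain=F, cold=F, idle=T, wind=F, pump=T

  (1) wind=F ⇒ pump: vacuous ✓
  (2) rain=F ⇒ wind: vacuous ✓
  (3) idle=T ⇒ pump: T ✓
  (4) cold=F, wind=F — not both ✓
  (5) {rain, cold, wind, idle}: 1 true — exactly one ✓
  (6) {wind, cold, rain}: 0/3 true — not all ✓
  (7) wind=F, cold=F — same ✓
  (8) rain=F ⇒ pump: vacuous ✓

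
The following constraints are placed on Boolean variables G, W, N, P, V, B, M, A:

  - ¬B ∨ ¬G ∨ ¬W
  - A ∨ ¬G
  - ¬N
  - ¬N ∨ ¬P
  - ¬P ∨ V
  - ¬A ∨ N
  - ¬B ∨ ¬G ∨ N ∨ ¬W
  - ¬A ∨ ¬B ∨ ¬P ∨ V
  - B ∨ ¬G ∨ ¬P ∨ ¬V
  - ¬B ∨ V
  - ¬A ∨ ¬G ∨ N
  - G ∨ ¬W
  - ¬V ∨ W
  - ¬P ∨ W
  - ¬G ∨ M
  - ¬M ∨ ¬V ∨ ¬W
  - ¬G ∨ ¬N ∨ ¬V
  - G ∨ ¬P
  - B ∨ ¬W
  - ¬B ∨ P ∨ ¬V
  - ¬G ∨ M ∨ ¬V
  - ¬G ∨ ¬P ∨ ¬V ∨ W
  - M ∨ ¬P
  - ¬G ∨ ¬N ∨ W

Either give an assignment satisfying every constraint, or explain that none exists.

G: False, W: False, N: False, P: False, V: False, B: False, M: True, A: False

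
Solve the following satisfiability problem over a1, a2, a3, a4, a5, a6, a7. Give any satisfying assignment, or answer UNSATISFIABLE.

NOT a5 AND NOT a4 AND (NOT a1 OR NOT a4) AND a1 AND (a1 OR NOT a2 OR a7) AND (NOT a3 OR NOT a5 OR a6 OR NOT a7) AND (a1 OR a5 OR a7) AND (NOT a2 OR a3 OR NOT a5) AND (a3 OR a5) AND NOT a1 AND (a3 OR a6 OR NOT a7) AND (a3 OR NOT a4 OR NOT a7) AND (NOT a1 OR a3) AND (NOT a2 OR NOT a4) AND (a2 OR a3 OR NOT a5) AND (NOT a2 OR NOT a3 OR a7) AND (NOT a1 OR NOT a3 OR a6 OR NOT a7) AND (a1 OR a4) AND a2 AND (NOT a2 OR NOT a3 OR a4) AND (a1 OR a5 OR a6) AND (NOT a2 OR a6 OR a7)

The formula is unsatisfiable.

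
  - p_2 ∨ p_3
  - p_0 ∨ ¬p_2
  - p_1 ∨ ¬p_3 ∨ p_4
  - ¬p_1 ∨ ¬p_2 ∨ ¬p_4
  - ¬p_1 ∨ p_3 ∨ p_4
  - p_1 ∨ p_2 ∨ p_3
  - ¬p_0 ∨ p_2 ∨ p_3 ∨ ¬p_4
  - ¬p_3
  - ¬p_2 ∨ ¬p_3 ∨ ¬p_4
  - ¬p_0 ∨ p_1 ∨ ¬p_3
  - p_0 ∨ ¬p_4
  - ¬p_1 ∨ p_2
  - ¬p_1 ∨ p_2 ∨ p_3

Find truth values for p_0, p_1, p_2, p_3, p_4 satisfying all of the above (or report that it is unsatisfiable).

Unit clause (¬p_3) forces p_3 = False.
In (p_2 ∨ p_3) only p_2 is left, so p_2 = True.
In (p_0 ∨ ¬p_2) only p_0 is left, so p_0 = True.
Try p_1 = True:
  (¬p_1 ∨ ¬p_2 ∨ ¬p_4) forces p_4 = False.
  clause (¬p_1 ∨ p_3 ∨ p_4) is falsified — backtrack.
So p_1 = False.
Set p_4 = False.
All clauses satisfied.

p_0=T, p_1=F, p_2=T, p_3=F, p_4=F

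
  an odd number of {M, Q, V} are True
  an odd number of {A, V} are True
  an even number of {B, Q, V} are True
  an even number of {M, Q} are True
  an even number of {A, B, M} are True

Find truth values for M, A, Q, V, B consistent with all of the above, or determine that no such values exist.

Adding constraints 2, 3, 4, 5 mod 2: every variable appears an even number of times on the left, so the left side is 0.
But the right sides sum to 1 (mod 2). 0 ≠ 1 — the system is inconsistent.

The formula is unsatisfiable.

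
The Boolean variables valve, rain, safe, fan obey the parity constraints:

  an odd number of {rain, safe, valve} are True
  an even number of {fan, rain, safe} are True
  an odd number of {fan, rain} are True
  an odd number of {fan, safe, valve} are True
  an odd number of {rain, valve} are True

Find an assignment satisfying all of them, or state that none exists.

Adding constraints 1, 3, 4 mod 2: every variable appears an even number of times on the left, so the left side is 0.
But the right sides sum to 1 (mod 2). 0 ≠ 1 — the system is inconsistent.

UNSATISFIABLE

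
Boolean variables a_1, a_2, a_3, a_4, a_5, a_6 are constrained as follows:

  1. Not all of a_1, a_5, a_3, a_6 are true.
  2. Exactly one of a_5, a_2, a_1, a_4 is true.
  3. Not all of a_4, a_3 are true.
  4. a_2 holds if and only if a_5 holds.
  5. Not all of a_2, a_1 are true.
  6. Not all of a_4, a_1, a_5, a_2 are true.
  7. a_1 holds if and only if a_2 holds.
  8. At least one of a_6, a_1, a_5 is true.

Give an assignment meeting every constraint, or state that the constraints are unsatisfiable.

a_1 = False, a_2 = False, a_3 = False, a_4 = True, a_5 = False, a_6 = True

  (1) {a_1, a_5, a_3, a_6}: 1/4 true — not all ✓
  (2) {a_5, a_2, a_1, a_4}: 1 true — exactly one ✓
  (3) {a_4, a_3}: 1/2 true — not all ✓
  (4) a_2=F, a_5=F — same ✓
  (5) {a_2, a_1}: 0/2 true — not all ✓
  (6) {a_4, a_1, a_5, a_2}: 1/4 true — not all ✓
  (7) a_1=F, a_2=F — same ✓
  (8) {a_6, a_1, a_5}: 1 true — at least one ✓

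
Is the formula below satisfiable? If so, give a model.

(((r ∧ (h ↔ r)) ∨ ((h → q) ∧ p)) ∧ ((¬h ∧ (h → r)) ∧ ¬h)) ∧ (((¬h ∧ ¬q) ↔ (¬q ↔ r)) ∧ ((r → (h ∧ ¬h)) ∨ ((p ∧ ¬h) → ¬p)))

No satisfying assignment exists.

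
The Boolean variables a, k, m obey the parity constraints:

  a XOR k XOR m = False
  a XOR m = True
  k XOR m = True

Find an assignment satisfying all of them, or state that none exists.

a = True; k = True; m = False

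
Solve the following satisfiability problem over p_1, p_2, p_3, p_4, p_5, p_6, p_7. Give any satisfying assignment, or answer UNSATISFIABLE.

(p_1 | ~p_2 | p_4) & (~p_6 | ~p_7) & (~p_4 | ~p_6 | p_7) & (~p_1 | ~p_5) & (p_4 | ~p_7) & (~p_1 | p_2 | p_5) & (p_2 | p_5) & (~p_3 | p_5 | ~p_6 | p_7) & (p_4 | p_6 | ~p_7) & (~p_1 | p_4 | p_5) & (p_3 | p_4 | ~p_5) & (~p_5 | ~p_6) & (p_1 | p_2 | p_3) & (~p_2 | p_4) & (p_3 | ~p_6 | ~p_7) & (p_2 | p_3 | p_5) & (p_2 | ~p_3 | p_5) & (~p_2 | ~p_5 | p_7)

p_1: False, p_2: True, p_3: False, p_4: True, p_5: False, p_6: False, p_7: True

Set p_1 = False.
Set p_2 = True.
  then (p_1 | ~p_2 | p_4) forces p_4 = True.
Set p_3 = False.
Set p_5 = False.
Try p_6 = True:
  (~p_6 | ~p_7) forces p_7 = False.
  clause (~p_4 | ~p_6 | p_7) is falsified — backtrack.
So p_6 = False.
Set p_7 = True.
All clauses satisfied.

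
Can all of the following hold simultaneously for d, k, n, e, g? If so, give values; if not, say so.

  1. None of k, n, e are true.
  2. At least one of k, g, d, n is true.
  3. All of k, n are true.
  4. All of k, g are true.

The formula is unsatisfiable.

Case k = True:
  Constraint (1) is violated (k=T) — contradiction.
Case k = False:
  Constraint (3) is violated (k=F) — contradiction.
Both cases fail — unsatisfiable.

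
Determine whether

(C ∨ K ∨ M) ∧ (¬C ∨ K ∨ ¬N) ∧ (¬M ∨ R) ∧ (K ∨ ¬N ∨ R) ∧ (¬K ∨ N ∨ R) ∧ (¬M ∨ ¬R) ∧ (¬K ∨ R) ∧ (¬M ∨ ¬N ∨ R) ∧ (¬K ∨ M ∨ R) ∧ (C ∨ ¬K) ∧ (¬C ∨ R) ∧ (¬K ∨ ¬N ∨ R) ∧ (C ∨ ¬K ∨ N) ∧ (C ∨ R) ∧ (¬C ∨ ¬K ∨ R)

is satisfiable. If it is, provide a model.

R=T, N=F, C=T, K=F, M=F

Try R = False:
  (¬M ∨ R) forces M = False.
  (¬K ∨ R) forces K = False.
  (C ∨ K ∨ M) forces C = True.
  clause (¬C ∨ R) is falsified — backtrack.
So R = True.
  then (¬M ∨ ¬R) forces M = False.
Set N = False.
Try C = False:
  (C ∨ K ∨ M) forces K = True.
  clause (C ∨ ¬K) is falsified — backtrack.
So C = True.
Set K = False.
All clauses satisfied.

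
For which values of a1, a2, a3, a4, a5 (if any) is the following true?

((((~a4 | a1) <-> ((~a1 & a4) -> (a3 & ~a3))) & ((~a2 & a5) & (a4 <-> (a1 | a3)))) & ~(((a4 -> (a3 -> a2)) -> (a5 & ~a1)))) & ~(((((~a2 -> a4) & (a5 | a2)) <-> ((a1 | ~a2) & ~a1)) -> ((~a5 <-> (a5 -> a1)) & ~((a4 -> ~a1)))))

The formula is unsatisfiable.

Case a2 = True: the conjunct ~a2 is False.
Case a2 = False: the formula simplifies to ((((~a4 | a1) <-> ((~a1 & a4) -> (a3 & ~a3))) & (a5 & (a4 <-> (a1 | a3)))) & ~(((a4 -> ~a3) -> (a5 & ~a1)))) & ~((((a4 & a5) <-> ~a1) -> ((~a5 <-> (a5 -> a1)) & ~((a4 -> ~a1))))).
  a5 = True: simplifies to ((((~a4 | a1) <-> ((~a1 & a4) -> (a3 & ~a3))) & (a4 <-> (a1 | a3))) & ~(((a4 -> ~a3) -> ~a1))) & ~(((a4 <-> ~a1) -> (~a1 & ~((a4 -> ~a1))))).
    a1 = True: simplifies to (a4 & ~(~((a4 -> ~a3)))) & ~a4.
      a4 = True: the conjunct ~a4 is False.
      a4 = False: the conjunct a4 is False.
    a1 = False: the conjunct ~(((a4 -> ~a3) -> ~a1)) becomes ~(((a4 -> ~a3) -> True)) = False.
  a5 = False: the conjunct a5 is False.
Both cases fail — unsatisfiable.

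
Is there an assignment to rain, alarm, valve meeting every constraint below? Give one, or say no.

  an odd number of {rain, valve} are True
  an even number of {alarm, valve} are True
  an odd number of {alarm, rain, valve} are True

rain=T, alarm=F, valve=F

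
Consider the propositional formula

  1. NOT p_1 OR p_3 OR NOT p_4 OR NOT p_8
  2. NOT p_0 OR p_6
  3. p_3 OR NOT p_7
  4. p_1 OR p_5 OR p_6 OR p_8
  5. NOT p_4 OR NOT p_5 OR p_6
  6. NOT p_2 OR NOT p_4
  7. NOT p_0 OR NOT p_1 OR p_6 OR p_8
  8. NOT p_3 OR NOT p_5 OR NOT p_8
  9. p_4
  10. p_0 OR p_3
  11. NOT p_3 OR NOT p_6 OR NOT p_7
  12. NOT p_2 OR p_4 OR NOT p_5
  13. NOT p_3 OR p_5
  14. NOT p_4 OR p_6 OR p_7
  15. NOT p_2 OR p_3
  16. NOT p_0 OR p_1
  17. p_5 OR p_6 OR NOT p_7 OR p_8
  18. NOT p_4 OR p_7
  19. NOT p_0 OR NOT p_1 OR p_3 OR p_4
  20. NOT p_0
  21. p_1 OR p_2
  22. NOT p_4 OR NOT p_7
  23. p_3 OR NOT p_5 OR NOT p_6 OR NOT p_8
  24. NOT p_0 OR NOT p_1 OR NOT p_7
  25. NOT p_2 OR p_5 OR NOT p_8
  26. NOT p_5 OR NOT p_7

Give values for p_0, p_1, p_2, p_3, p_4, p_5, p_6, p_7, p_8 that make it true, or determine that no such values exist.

UNSATISFIABLE

Case p_4 = True:
  (NOT p_2 OR NOT p_4) forces p_2 = False.
  (NOT p_4 OR p_7) forces p_7 = True.
  Clause (NOT p_4 OR NOT p_7) is falsified — contradiction.
Case p_4 = False:
  Clause (p_4) is falsified — contradiction.
Both cases fail, so the formula is unsatisfiable.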